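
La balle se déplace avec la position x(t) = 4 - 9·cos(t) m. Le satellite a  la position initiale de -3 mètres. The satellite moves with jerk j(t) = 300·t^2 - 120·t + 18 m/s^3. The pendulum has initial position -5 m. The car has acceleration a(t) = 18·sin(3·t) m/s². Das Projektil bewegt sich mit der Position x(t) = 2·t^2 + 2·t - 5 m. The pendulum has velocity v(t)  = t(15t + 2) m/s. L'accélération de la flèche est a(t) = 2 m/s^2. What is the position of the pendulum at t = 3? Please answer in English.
To find the answer, we compute 1 integral of v(t) = t·(15·t + 2). Integrating velocity and using the initial condition x(0) = -5, we get x(t) = 5·t^3 + t^2 - 5. We have position x(t) = 5·t^3 + t^2 - 5. Substituting t = 3: x(3) = 139.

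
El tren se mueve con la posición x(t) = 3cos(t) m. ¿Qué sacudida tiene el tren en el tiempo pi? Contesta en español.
Debemos derivar nuestra ecuación de la posición x(t) = 3·cos(t) 3 veces. Derivando la posición, obtenemos la velocidad: v(t) = -3·sin(t). Derivando la velocidad, obtenemos la aceleración: a(t) = -3·cos(t). La derivada de la aceleración da la sacudida: j(t) = 3·sin(t). Usando j(t) = 3·sin(t) y sustituyendo t = pi, encontramos j = 0.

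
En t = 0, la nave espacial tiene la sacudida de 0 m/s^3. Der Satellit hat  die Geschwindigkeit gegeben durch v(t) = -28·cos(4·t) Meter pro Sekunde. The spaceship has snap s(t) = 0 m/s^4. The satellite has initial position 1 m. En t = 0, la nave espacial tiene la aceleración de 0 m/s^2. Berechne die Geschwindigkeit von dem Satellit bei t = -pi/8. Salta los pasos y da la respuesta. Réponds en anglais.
At t = -pi/8, v = 0.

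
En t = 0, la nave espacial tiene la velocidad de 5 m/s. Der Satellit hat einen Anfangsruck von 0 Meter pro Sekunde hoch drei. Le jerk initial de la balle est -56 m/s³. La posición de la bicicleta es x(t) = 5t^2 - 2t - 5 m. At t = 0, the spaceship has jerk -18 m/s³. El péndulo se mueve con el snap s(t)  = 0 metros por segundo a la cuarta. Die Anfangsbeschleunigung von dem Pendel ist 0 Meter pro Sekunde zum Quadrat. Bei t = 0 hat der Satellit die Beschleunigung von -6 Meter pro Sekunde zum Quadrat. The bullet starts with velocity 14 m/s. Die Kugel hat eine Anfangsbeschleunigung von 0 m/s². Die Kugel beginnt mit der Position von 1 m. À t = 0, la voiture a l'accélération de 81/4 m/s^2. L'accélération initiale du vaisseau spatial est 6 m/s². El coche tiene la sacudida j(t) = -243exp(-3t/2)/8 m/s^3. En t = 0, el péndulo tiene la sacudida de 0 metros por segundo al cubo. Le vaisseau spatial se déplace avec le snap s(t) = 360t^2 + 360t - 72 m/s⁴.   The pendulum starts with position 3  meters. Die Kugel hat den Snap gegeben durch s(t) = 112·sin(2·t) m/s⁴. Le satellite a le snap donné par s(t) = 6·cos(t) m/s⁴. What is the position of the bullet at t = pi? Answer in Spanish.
Debemos encontrar la antiderivada de nuestra ecuación del snap s(t) = 112·sin(2·t) 4 veces. La antiderivada del snap, con j(0) = -56, da la sacudida: j(t) = -56·cos(2·t). La integral de la sacudida, con a(0) = 0, da la aceleración: a(t) = -28·sin(2·t). Tomando ∫a(t)dt y aplicando v(0) = 14, encontramos v(t) = 14·cos(2·t). La integral de la velocidad es la posición. Usando x(0) = 1, obtenemos x(t) = 7·sin(2·t) + 1. De la ecuación de la posición x(t) = 7·sin(2·t) + 1, sustituimos t = pi para obtener x = 1.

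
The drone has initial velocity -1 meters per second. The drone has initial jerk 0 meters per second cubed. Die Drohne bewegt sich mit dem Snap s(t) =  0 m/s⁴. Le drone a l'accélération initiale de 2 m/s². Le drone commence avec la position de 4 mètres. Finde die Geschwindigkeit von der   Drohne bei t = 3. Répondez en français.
En partant du snap s(t) = 0, nous prenons 3 primitives. En prenant ∫s(t)dt et en appliquant j(0) = 0, nous trouvons j(t) = 0. L'intégrale du jerk, avec a(0) = 2, donne l'accélération: a(t) = 2. L'intégrale de l'accélération est la vitesse. En utilisant v(0) = -1, nous obtenons v(t) = 2·t - 1. En utilisant v(t) = 2·t - 1 et en substituant t = 3, nous trouvons v = 5.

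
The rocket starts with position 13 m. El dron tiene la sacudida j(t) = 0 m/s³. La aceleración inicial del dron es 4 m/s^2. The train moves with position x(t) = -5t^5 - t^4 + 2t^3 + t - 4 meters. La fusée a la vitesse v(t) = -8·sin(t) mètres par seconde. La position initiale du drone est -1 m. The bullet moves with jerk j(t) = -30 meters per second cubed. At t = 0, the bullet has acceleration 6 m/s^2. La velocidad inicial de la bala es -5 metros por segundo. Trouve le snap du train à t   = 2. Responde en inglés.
We must differentiate our position equation x(t) = -5·t^5 - t^4 + 2·t^3 + t - 4 4 times. Differentiating position, we get velocity: v(t) = -25·t^4 - 4·t^3 + 6·t^2 + 1. Taking d/dt of v(t), we find a(t) = -100·t^3 - 12·t^2 + 12·t. Taking d/dt of a(t), we find j(t) = -300·t^2 - 24·t + 12. Taking d/dt of j(t), we find s(t) = -600·t - 24. We have snap s(t) = -600·t - 24. Substituting t = 2: s(2) = -1224.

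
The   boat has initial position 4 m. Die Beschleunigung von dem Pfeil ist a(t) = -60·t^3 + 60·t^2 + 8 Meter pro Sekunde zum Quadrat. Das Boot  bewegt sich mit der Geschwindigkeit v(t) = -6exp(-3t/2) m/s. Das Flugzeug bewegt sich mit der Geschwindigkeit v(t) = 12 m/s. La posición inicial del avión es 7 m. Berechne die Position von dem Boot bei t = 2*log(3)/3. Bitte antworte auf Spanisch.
Debemos encontrar la integral de nuestra ecuación de la velocidad v(t) = -6·exp(-3·t/2) 1 vez. La integral de la velocidad es la posición. Usando x(0) = 4, obtenemos x(t) = 4·exp(-3·t/2). Usando x(t) = 4·exp(-3·t/2) y sustituyendo t = 2*log(3)/3, encontramos x = 4/3.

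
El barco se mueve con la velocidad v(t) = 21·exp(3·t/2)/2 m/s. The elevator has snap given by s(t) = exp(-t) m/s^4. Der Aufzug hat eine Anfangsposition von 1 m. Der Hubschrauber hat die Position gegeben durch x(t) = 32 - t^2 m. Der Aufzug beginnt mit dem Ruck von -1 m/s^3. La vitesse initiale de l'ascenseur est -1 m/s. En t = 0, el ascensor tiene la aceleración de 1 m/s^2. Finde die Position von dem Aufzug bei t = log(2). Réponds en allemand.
Wir müssen unsere Gleichung für den Snap s(t) = exp(-t) 4-mal integrieren. Durch Integration von dem Snap und Verwendung der Anfangsbedingung j(0) = -1, erhalten wir j(t) = -exp(-t). Mit ∫j(t)dt und Anwendung von a(0) = 1, finden wir a(t) = exp(-t). Die Stammfunktion von der Beschleunigung, mit v(0) = -1, ergibt die Geschwindigkeit: v(t) = -exp(-t). Durch Integration von der Geschwindigkeit und Verwendung der Anfangsbedingung x(0) = 1, erhalten wir x(t) = exp(-t). Aus der Gleichung für die Position x(t) = exp(-t), setzen wir t = log(2) ein und erhalten x = 1/2.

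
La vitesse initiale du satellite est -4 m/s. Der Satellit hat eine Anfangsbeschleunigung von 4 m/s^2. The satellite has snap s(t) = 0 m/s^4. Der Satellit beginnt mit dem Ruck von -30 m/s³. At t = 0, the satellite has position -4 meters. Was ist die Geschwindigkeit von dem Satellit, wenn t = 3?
Wir müssen unsere Gleichung für den Snap s(t) = 0 3-mal integrieren. Durch Integration von dem Snap und Verwendung der Anfangsbedingung j(0) = -30, erhalten wir j(t) = -30. Das Integral von dem Ruck, mit a(0) = 4, ergibt die Beschleunigung: a(t) = 4 - 30·t. Die Stammfunktion von der Beschleunigung, mit v(0) = -4, ergibt die Geschwindigkeit: v(t) = -15·t^2 + 4·t - 4. Mit v(t) = -15·t^2 + 4·t - 4 und Einsetzen von t = 3, finden wir v = -127.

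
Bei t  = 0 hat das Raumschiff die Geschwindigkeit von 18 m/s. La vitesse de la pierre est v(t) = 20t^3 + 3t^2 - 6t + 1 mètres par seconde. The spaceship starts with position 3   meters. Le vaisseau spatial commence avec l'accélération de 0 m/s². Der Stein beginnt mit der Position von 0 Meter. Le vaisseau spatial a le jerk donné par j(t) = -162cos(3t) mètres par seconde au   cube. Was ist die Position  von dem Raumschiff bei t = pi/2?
Wir müssen unsere Gleichung für den Ruck j(t) = -162·cos(3·t) 3-mal integrieren. Die Stammfunktion von dem Ruck ist die Beschleunigung. Mit a(0) = 0 erhalten wir a(t) = -54·sin(3·t). Mit ∫a(t)dt und Anwendung von v(0) = 18, finden wir v(t) = 18·cos(3·t). Die Stammfunktion von der Geschwindigkeit, mit x(0) = 3, ergibt die Position: x(t) = 6·sin(3·t) + 3. Aus der Gleichung für die Position x(t) = 6·sin(3·t) + 3, setzen wir t = pi/2 ein und erhalten x = -3.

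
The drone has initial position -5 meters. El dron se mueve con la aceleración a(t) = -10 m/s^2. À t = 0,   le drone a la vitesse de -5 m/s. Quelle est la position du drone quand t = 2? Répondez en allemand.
Wir müssen das Integral unserer Gleichung für die Beschleunigung a(t) = -10 2-mal finden. Mit ∫a(t)dt und Anwendung von v(0) = -5, finden wir v(t) = -10·t - 5. Die Stammfunktion von der Geschwindigkeit, mit x(0) = -5, ergibt die Position: x(t) = -5·t^2 - 5·t - 5. Mit x(t) = -5·t^2 - 5·t - 5 und Einsetzen von t = 2, finden wir x = -35.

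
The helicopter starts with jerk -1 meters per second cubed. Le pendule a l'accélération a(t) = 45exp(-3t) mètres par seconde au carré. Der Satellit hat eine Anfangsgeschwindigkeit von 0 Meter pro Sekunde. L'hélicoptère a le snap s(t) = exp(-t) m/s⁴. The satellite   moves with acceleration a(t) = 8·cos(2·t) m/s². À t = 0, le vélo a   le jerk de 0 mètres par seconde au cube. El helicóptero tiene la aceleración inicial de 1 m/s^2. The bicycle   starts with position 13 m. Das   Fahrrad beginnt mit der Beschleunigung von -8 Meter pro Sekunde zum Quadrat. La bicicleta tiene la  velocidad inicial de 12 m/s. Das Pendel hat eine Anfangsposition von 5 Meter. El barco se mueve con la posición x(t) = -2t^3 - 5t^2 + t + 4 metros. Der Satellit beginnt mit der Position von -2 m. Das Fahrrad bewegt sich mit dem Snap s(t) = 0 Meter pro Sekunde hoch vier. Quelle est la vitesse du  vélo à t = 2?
Nous devons intégrer notre équation du snap s(t) = 0 3 fois. L'intégrale du snap est le jerk. En utilisant j(0) = 0, nous obtenons j(t) = 0. En prenant ∫j(t)dt et en appliquant a(0) = -8, nous trouvons a(t) = -8. En intégrant l'accélération et en utilisant la condition initiale v(0) = 12, nous obtenons v(t) = 12 - 8·t. Nous avons la vitesse v(t) = 12 - 8·t. En substituant t = 2: v(2) = -4.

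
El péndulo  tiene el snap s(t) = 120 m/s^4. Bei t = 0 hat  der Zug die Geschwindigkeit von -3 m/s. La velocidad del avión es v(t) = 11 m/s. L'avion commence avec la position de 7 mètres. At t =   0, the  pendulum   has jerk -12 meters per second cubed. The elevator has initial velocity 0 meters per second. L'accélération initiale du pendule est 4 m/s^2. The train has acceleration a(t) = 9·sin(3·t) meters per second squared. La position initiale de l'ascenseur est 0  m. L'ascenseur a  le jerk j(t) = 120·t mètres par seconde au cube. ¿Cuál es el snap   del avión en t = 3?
Debemos derivar nuestra ecuación de la velocidad v(t) = 11 3 veces. Tomando d/dt de v(t), encontramos a(t) = 0. Tomando d/dt de a(t), encontramos j(t) = 0. Derivando la sacudida, obtenemos el snap: s(t) = 0. Tenemos el snap s(t) = 0. Sustituyendo t = 3: s(3) = 0.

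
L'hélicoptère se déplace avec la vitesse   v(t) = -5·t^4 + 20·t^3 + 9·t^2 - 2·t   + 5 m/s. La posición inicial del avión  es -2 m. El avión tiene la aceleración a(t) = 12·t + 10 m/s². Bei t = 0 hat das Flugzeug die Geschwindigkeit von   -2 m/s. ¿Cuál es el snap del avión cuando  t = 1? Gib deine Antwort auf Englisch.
We must differentiate our acceleration equation a(t) = 12·t + 10 2 times. Taking d/dt of a(t), we find j(t) = 12. Taking d/dt of j(t), we find s(t) = 0. Using s(t) = 0 and substituting t = 1, we find s = 0.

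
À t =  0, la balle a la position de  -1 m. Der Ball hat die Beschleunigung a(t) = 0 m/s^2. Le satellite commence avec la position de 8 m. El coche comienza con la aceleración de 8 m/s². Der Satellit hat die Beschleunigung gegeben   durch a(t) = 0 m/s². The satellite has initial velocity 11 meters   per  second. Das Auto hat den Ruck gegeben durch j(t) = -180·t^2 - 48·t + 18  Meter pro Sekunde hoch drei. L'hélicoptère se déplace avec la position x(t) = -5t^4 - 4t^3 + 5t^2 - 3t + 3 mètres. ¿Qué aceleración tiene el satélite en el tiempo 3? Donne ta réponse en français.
De l'équation de l'accélération a(t) = 0, nous substituons t = 3 pour obtenir a = 0.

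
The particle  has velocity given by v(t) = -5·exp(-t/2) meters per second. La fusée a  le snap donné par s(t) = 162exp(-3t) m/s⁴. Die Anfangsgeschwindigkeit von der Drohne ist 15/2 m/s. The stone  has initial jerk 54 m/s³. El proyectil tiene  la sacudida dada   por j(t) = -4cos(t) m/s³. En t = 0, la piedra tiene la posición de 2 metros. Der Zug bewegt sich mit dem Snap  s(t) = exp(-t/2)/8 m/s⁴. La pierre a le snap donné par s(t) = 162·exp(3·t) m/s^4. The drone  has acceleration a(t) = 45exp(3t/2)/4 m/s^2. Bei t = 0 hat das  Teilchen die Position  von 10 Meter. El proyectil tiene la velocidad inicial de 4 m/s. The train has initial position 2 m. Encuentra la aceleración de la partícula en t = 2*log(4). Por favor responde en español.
Debemos derivar nuestra ecuación de la velocidad v(t) = -5·exp(-t/2) 1 vez. La derivada de la velocidad da la aceleración: a(t) = 5·exp(-t/2)/2. Usando a(t) = 5·exp(-t/2)/2 y sustituyendo t = 2*log(4), encontramos a = 5/8.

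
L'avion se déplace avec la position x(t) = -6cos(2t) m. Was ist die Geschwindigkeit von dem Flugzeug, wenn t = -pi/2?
Wir müssen unsere Gleichung für die Position x(t) = -6·cos(2·t) 1-mal ableiten. Durch Ableiten von der Position erhalten wir die Geschwindigkeit: v(t) = 12·sin(2·t). Mit v(t) = 12·sin(2·t) und Einsetzen von t = -pi/2, finden wir v = 0.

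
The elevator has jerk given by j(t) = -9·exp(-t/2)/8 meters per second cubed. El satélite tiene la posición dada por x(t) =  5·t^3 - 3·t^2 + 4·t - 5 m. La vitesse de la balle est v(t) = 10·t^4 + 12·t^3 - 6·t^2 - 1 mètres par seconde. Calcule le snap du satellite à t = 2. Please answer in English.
To solve this, we need to take 4 derivatives of our position equation x(t) = 5·t^3 - 3·t^2 + 4·t - 5. The derivative of position gives velocity: v(t) = 15·t^2 - 6·t + 4. Taking d/dt of v(t), we find a(t) = 30·t - 6. Taking d/dt of a(t), we find j(t) = 30. The derivative of jerk gives snap: s(t) = 0. From the given snap equation s(t) = 0, we substitute t = 2 to get s = 0.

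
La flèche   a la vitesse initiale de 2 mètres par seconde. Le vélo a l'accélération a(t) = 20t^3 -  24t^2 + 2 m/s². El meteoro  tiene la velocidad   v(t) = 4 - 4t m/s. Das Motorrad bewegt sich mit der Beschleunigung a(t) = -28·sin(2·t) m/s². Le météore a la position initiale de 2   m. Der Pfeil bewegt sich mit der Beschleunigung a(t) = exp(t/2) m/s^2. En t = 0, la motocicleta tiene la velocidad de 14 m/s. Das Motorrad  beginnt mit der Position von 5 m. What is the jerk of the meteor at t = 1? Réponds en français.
En partant de la vitesse v(t) = 4 - 4·t, nous prenons 2 dérivées. La dérivée de la vitesse donne l'accélération: a(t) = -4. La dérivée de l'accélération donne le jerk: j(t) = 0. De l'équation du jerk j(t) = 0, nous substituons t = 1 pour obtenir j = 0.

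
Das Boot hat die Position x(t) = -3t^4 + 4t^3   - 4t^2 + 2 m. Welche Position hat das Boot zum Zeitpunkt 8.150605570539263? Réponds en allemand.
Mit x(t) = -3·t^4 + 4·t^3 - 4·t^2 + 2 und Einsetzen von t = 8.150605570539263, finden wir x = -11337.6530831037.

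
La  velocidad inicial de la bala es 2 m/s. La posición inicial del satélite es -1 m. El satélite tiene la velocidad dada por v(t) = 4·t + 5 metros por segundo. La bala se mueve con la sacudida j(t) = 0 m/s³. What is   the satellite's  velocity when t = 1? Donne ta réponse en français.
En utilisant v(t) = 4·t + 5 et en substituant t = 1, nous trouvons v = 9.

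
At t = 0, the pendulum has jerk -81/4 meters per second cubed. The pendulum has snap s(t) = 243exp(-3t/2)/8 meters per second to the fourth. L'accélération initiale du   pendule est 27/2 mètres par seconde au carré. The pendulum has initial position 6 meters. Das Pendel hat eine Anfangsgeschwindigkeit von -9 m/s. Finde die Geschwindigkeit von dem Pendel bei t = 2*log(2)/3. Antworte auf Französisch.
En partant du snap s(t) = 243·exp(-3·t/2)/8, nous prenons 3 primitives. La primitive du snap est le jerk. En utilisant j(0) = -81/4, nous obtenons j(t) = -81·exp(-3·t/2)/4. La primitive du jerk, avec a(0) = 27/2, donne l'accélération: a(t) = 27·exp(-3·t/2)/2. En intégrant l'accélération et en utilisant la condition initiale v(0) = -9, nous obtenons v(t) = -9·exp(-3·t/2). En utilisant v(t) = -9·exp(-3·t/2) et en substituant t = 2*log(2)/3, nous trouvons v = -9/2.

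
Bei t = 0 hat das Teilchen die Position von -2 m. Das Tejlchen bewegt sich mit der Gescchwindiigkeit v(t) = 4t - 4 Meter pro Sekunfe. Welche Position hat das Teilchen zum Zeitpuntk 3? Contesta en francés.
En partant de la vitesse v(t) = 4·t - 4, nous prenons 1 primitive. En prenant ∫v(t)dt et en appliquant x(0) = -2, nous trouvons x(t) = 2·t^2 - 4·t - 2. En utilisant x(t) = 2·t^2 - 4·t - 2 et en substituant t = 3, nous trouvons x = 4.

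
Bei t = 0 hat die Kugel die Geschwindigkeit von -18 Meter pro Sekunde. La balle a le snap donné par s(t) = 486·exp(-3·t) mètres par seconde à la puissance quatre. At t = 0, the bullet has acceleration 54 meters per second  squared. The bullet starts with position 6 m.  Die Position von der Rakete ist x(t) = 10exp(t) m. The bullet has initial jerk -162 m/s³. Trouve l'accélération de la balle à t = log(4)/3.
Nous devons trouver la primitive de notre équation du snap s(t) = 486·exp(-3·t) 2 fois. La primitive du snap, avec j(0) = -162, donne le jerk: j(t) = -162·exp(-3·t). L'intégrale du jerk, avec a(0) = 54, donne l'accélération: a(t) = 54·exp(-3·t). De l'équation de l'accélération a(t) = 54·exp(-3·t), nous substituons t = log(4)/3 pour obtenir a = 27/2.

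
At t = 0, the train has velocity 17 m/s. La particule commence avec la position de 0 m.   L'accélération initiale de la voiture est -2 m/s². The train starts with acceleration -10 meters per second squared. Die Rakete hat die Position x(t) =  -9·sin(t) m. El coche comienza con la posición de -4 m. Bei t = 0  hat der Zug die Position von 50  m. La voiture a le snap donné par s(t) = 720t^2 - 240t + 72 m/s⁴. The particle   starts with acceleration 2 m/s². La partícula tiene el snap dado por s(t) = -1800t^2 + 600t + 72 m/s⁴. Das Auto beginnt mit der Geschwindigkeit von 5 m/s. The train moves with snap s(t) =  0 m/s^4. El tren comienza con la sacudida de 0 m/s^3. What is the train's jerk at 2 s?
To solve this, we need to take 1 antiderivative of our snap equation s(t) = 0. The antiderivative of snap is jerk. Using j(0) = 0, we get j(t) = 0. We have jerk j(t) = 0. Substituting t = 2: j(2) = 0.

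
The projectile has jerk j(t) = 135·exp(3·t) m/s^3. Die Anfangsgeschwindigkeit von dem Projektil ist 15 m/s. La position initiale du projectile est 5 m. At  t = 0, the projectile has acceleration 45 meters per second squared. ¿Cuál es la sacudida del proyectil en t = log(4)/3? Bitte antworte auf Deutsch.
Aus der Gleichung für den Ruck j(t) = 135·exp(3·t), setzen wir t = log(4)/3 ein und erhalten j = 540.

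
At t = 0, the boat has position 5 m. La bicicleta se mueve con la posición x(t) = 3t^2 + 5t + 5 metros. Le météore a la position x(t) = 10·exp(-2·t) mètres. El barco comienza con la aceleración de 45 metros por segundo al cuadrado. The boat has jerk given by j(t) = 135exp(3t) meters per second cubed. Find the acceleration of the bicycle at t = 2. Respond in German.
Ausgehend von der Position x(t) = 3·t^2 + 5·t + 5, nehmen wir 2 Ableitungen. Mit d/dt von x(t) finden wir v(t) = 6·t + 5. Durch Ableiten von der Geschwindigkeit erhalten wir die Beschleunigung: a(t) = 6. Mit a(t) = 6 und Einsetzen von t = 2, finden wir a = 6.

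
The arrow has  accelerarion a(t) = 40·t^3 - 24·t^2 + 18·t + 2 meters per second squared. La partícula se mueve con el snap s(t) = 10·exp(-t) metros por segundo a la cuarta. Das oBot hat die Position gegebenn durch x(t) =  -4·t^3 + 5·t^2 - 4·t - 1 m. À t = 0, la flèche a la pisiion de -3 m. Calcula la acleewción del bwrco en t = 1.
Para resolver esto, necesitamos tomar 2 derivadas de nuestra ecuación de la posición x(t) = -4·t^3 + 5·t^2 - 4·t - 1. Tomando d/dt de x(t), encontramos v(t) = -12·t^2 + 10·t - 4. La derivada de la velocidad da la aceleración: a(t) = 10 - 24·t. De la ecuación de la aceleración a(t) = 10 - 24·t, sustituimos t = 1 para obtener a = -14.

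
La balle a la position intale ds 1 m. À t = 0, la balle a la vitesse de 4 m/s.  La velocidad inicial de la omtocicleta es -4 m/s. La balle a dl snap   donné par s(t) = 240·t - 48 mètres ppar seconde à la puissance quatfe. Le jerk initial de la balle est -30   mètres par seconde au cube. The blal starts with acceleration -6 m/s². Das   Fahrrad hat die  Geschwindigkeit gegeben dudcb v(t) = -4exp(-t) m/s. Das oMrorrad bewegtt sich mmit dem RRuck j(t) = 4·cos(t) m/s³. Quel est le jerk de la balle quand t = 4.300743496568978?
Pour résoudre ceci, nous devons prendre 1 primitive de notre équation du snap s(t) = 240·t - 48. En prenant ∫s(t)dt et en appliquant j(0) = -30, nous trouvons j(t) = 120·t^2 - 48·t - 30. De l'équation du jerk j(t) = 120·t^2 - 48·t - 30, nous substituons t = 4.300743496568978 pour obtenir j = 1983.13166695833.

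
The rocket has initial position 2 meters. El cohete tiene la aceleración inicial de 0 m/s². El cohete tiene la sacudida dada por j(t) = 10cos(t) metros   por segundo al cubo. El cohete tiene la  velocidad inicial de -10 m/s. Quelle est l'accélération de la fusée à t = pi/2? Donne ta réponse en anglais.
Starting from jerk j(t) = 10·cos(t), we take 1 antiderivative. Finding the integral of j(t) and using a(0) = 0: a(t) = 10·sin(t). From the given acceleration equation a(t) = 10·sin(t), we substitute t = pi/2 to get a = 10.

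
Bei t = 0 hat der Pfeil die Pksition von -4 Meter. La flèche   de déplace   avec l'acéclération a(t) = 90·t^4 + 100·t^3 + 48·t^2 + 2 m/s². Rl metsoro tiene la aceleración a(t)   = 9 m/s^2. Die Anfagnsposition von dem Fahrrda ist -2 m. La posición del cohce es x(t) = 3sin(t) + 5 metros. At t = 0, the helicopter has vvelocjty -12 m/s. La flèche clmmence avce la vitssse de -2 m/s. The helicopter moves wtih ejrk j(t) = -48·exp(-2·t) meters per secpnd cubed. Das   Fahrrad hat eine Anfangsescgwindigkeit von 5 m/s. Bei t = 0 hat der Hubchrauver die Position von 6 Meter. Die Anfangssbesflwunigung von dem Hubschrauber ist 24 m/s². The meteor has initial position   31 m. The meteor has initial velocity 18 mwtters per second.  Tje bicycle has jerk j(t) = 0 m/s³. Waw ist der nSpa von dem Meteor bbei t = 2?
Um dies zu lösen, müssen wir 2 Ableitungen unserer Gleichung für die Beschleunigung a(t) = 9 nehmen. Durch Ableiten von der Beschleunigung erhalten wir den Ruck: j(t) = 0. Mit d/dt von j(t) finden wir s(t) = 0. Wir haben den Snap s(t) = 0. Durch Einsetzen von t = 2: s(2) = 0.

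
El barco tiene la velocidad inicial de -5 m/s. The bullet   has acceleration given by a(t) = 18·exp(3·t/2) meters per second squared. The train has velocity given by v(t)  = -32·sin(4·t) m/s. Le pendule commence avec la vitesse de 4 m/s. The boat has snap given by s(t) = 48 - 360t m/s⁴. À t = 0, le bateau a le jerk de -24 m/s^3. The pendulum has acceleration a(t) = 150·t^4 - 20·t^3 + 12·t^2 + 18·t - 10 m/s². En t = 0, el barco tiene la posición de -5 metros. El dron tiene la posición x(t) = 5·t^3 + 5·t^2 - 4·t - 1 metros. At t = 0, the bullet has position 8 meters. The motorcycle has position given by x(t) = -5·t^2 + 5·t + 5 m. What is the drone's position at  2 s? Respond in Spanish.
Tenemos la posición x(t) = 5·t^3 + 5·t^2 - 4·t - 1. Sustituyendo t = 2: x(2) = 51.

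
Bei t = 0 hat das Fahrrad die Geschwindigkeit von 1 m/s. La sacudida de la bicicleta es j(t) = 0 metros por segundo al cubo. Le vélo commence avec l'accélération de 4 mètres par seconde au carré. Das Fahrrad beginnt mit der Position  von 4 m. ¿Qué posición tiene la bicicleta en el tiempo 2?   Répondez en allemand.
Wir müssen unsere Gleichung für den Ruck j(t) = 0 3-mal integrieren. Das Integral von dem Ruck ist die Beschleunigung. Mit a(0) = 4 erhalten wir a(t) = 4. Mit ∫a(t)dt und Anwendung von v(0) = 1, finden wir v(t) = 4·t + 1. Durch Integration von der Geschwindigkeit und Verwendung der Anfangsbedingung x(0) = 4, erhalten wir x(t) = 2·t^2 + t + 4. Aus der Gleichung für die Position x(t) = 2·t^2 + t + 4, setzen wir t = 2 ein und erhalten x = 14.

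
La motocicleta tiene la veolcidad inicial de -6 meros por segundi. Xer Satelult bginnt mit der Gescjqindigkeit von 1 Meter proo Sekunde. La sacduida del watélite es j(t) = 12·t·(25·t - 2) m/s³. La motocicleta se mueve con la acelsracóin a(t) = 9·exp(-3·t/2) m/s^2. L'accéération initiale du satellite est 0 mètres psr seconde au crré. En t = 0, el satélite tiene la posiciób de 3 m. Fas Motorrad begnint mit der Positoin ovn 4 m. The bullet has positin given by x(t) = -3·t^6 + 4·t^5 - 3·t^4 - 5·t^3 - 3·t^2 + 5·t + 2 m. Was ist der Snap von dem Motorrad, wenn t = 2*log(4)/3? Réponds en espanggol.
Debemos derivar nuestra ecuación de la aceleración a(t) = 9·exp(-3·t/2) 2 veces. Tomando d/dt de a(t), encontramos j(t) = -27·exp(-3·t/2)/2. La derivada de la sacudida da el snap: s(t) = 81·exp(-3·t/2)/4. Usando s(t) = 81·exp(-3·t/2)/4 y sustituyendo t = 2*log(4)/3, encontramos s = 81/16.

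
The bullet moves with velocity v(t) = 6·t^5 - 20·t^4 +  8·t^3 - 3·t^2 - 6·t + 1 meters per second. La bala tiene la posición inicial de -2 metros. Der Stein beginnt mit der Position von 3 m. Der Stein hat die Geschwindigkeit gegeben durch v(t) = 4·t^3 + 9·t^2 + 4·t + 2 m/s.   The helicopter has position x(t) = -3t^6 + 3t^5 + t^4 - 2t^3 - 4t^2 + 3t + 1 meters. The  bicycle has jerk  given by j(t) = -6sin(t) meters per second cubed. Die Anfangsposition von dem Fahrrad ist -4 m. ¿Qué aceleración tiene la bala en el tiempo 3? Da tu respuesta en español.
Para resolver esto, necesitamos tomar 1 derivada de nuestra ecuación de la velocidad v(t) = 6·t^5 - 20·t^4 + 8·t^3 - 3·t^2 - 6·t + 1. Tomando d/dt de v(t), encontramos a(t) = 30·t^4 - 80·t^3 + 24·t^2 - 6·t - 6. Usando a(t) = 30·t^4 - 80·t^3 + 24·t^2 - 6·t - 6 y sustituyendo t = 3, encontramos a = 462.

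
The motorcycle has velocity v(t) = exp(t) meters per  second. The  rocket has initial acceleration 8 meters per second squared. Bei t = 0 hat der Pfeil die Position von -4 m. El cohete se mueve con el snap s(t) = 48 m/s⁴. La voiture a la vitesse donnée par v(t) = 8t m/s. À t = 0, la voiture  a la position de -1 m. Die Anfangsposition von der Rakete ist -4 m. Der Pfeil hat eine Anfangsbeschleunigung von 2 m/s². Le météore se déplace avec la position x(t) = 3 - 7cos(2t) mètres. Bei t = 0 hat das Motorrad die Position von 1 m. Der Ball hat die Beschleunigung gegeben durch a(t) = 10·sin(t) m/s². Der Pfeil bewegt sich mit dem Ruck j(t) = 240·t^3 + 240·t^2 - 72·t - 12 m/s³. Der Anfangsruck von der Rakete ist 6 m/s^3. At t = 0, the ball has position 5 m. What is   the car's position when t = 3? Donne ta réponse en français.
Nous devons intégrer notre équation de la vitesse v(t) = 8·t 1 fois. En intégrant la vitesse et en utilisant la condition initiale x(0) = -1, nous obtenons x(t) = 4·t^2 - 1. De l'équation de la position x(t) = 4·t^2 - 1, nous substituons t = 3 pour obtenir x = 35.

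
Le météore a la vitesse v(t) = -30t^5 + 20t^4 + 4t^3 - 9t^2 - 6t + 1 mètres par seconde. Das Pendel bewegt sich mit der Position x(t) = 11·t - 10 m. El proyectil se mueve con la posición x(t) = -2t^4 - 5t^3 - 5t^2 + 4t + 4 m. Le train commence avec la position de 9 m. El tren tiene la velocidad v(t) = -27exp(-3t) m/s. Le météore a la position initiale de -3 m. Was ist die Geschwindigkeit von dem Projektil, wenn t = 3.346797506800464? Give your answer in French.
Pour résoudre ceci, nous devons prendre 1 dérivée de notre équation de la position x(t) = -2·t^4 - 5·t^3 - 5·t^2 + 4·t + 4. La dérivée de la position donne la vitesse: v(t) = -8·t^3 - 15·t^2 - 10·t + 4. En utilisant v(t) = -8·t^3 - 15·t^2 - 10·t + 4 et en substituant t = 3.346797506800464, nous trouvons v = -497.385043139172.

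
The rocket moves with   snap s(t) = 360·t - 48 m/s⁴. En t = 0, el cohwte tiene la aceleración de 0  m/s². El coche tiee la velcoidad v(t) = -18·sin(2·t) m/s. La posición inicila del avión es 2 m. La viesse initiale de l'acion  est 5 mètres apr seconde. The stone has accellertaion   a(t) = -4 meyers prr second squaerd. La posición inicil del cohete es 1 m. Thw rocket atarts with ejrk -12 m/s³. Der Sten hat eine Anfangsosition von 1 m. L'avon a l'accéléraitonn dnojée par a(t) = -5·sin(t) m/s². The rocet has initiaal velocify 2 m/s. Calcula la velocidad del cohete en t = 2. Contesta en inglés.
To solve this, we need to take 3 antiderivatives of our snap equation s(t) = 360·t - 48. Finding the antiderivative of s(t) and using j(0) = -12: j(t) = 180·t^2 - 48·t - 12. Taking ∫j(t)dt and applying a(0) = 0, we find a(t) = 12·t·(5·t^2 - 2·t - 1). Integrating acceleration and using the initial condition v(0) = 2, we get v(t) = 15·t^4 - 8·t^3 - 6·t^2 + 2. We have velocity v(t) = 15·t^4 - 8·t^3 - 6·t^2 + 2. Substituting t = 2: v(2) = 154.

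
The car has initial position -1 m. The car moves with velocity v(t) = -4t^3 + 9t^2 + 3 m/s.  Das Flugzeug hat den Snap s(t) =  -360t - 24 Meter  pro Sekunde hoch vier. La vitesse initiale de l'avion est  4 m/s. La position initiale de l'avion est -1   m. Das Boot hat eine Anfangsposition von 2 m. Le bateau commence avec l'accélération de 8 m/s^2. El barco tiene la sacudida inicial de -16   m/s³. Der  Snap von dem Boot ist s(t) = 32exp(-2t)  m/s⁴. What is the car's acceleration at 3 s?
We must differentiate our velocity equation v(t) = -4·t^3 + 9·t^2 + 3 1 time. The derivative of velocity gives acceleration: a(t) = -12·t^2 + 18·t. Using a(t) = -12·t^2 + 18·t and substituting t = 3, we find a = -54.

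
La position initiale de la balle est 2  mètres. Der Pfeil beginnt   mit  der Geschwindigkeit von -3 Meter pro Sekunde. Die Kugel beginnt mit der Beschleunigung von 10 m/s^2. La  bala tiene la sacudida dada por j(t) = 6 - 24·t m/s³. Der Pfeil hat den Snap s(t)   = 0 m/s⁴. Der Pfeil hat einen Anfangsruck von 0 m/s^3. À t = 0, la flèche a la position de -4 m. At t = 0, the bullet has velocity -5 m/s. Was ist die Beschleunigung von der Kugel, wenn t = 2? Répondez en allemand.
Wir müssen unsere Gleichung für den Ruck j(t) = 6 - 24·t 1-mal integrieren. Mit ∫j(t)dt und Anwendung von a(0) = 10, finden wir a(t) = -12·t^2 + 6·t + 10. Mit a(t) = -12·t^2 + 6·t + 10 und Einsetzen von t = 2, finden wir a = -26.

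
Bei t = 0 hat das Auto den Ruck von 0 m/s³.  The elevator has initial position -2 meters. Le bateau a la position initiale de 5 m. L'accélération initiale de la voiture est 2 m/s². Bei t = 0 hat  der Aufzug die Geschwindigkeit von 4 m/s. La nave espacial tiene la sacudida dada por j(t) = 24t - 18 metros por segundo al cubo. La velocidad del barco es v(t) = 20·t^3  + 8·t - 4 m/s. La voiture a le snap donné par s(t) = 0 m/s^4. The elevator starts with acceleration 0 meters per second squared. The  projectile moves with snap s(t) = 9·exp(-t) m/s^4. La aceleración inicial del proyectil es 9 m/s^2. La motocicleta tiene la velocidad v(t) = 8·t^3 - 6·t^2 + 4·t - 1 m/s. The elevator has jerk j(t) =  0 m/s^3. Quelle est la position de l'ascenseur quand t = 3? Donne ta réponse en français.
Pour résoudre ceci, nous devons prendre 3 intégrales de notre équation du jerk j(t) = 0. La primitive du jerk est l'accélération. En utilisant a(0) = 0, nous obtenons a(t) = 0. La primitive de l'accélération, avec v(0) = 4, donne la vitesse: v(t) = 4. En prenant ∫v(t)dt et en appliquant x(0) = -2, nous trouvons x(t) = 4·t - 2. Nous avons la position x(t) = 4·t - 2. En substituant t = 3: x(3) = 10.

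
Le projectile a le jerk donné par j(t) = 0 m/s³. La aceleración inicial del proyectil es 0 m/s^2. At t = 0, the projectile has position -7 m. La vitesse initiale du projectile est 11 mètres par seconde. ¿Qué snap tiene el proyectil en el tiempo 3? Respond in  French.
En partant du jerk j(t) = 0, nous prenons 1 dérivée. En prenant d/dt de j(t), nous trouvons s(t) = 0. De l'équation du snap s(t) = 0, nous substituons t = 3 pour obtenir s = 0.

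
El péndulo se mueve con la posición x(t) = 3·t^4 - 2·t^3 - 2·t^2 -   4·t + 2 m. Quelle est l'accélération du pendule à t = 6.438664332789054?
En partant de la position x(t) = 3·t^4 - 2·t^3 - 2·t^2 - 4·t + 2, nous prenons 2 dérivées. En dérivant la position, nous obtenons la vitesse: v(t) = 12·t^3 - 6·t^2 - 4·t - 4. En prenant d/dt de v(t), nous trouvons a(t) = 36·t^2 - 12·t - 4. Nous avons l'accélération a(t) = 36·t^2 - 12·t - 4. En substituant t = 6.438664332789054: a(6.438664332789054) = 1411.16637005841.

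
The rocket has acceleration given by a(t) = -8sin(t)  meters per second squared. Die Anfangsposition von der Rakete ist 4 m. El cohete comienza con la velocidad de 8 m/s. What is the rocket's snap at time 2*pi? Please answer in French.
En partant de l'accélération a(t) = -8·sin(t), nous prenons 2 dérivées. En dérivant l'accélération, nous obtenons le jerk: j(t) = -8·cos(t). En dérivant le jerk, nous obtenons le snap: s(t) = 8·sin(t). Nous avons le snap s(t) = 8·sin(t). En substituant t = 2*pi: s(2*pi) = 0.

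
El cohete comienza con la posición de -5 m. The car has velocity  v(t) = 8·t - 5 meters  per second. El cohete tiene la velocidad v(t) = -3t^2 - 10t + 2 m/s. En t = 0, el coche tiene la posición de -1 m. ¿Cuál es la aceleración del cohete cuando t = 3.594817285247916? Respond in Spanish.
Debemos derivar nuestra ecuación de la velocidad v(t) = -3·t^2 - 10·t + 2 1 vez. La derivada de la velocidad da la aceleración: a(t) = -6·t - 10. Tenemos la aceleración a(t) = -6·t - 10. Sustituyendo t = 3.594817285247916: a(3.594817285247916) = -31.5689037114875.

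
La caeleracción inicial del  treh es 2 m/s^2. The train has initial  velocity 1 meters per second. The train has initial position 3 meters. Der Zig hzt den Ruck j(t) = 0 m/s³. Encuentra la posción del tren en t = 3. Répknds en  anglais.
To find the answer, we compute 3 integrals of j(t) = 0. The antiderivative of jerk is acceleration. Using a(0) = 2, we get a(t) = 2. The antiderivative of acceleration is velocity. Using v(0) = 1, we get v(t) = 2·t + 1. Taking ∫v(t)dt and applying x(0) = 3, we find x(t) = t^2 + t + 3. From the given position equation x(t) = t^2 + t + 3, we substitute t = 3 to get x = 15.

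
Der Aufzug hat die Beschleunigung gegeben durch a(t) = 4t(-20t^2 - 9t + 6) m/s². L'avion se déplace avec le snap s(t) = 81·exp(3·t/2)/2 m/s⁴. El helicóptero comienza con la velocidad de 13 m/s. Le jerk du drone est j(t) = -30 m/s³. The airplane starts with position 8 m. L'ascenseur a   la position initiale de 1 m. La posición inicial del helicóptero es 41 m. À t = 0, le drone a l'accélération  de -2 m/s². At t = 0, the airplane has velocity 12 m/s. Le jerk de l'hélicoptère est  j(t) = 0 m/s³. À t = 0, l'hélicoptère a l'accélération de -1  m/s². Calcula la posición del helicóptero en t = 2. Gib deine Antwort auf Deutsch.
Ausgehend von dem Ruck j(t) = 0, nehmen wir 3 Stammfunktionen. Das Integral von dem Ruck ist die Beschleunigung. Mit a(0) = -1 erhalten wir a(t) = -1. Mit ∫a(t)dt und Anwendung von v(0) = 13, finden wir v(t) = 13 - t. Die Stammfunktion von der Geschwindigkeit, mit x(0) = 41, ergibt die Position: x(t) = -t^2/2 + 13·t + 41. Aus der Gleichung für die Position x(t) = -t^2/2 + 13·t + 41, setzen wir t = 2 ein und erhalten x = 65.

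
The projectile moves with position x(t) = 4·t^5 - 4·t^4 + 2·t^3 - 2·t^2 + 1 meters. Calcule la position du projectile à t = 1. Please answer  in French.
Nous avons la position x(t) = 4·t^5 - 4·t^4 + 2·t^3 - 2·t^2 + 1. En substituant t = 1: x(1) = 1.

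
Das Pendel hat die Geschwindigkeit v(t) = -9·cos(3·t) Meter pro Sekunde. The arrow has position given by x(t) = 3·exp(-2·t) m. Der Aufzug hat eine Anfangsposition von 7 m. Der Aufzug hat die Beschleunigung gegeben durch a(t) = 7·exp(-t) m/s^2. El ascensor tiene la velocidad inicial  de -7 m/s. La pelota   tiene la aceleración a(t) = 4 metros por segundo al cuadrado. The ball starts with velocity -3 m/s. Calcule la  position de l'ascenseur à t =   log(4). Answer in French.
Pour résoudre ceci, nous devons prendre 2 primitives de notre équation de l'accélération a(t) = 7·exp(-t). En prenant ∫a(t)dt et en appliquant v(0) = -7, nous trouvons v(t) = -7·exp(-t). En prenant ∫v(t)dt et en appliquant x(0) = 7, nous trouvons x(t) = 7·exp(-t). De l'équation de la position x(t) = 7·exp(-t), nous substituons t = log(4) pour obtenir x = 7/4.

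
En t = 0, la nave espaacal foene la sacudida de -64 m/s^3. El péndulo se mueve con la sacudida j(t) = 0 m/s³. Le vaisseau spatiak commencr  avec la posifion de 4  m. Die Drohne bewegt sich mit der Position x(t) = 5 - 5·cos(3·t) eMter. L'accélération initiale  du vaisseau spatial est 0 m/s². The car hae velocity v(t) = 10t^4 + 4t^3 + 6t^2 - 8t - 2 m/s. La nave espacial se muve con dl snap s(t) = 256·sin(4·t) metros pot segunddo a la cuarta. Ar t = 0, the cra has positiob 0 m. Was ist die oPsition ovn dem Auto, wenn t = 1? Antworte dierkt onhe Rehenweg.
Die Position bei t = 1 ist x = -1.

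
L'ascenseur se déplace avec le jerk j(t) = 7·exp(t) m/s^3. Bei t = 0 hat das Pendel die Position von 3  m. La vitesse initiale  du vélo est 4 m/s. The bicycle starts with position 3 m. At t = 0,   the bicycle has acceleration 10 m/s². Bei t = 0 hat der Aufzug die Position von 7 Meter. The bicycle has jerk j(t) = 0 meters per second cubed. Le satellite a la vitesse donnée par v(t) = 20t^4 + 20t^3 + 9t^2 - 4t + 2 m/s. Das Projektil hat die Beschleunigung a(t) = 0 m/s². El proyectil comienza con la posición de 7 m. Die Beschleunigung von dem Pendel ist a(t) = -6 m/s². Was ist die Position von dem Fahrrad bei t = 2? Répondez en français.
Pour résoudre ceci, nous devons prendre 3 primitives de notre équation du jerk j(t) = 0. La primitive du jerk, avec a(0) = 10, donne l'accélération: a(t) = 10. En intégrant l'accélération et en utilisant la condition initiale v(0) = 4, nous obtenons v(t) = 10·t + 4. L'intégrale de la vitesse, avec x(0) = 3, donne la position: x(t) = 5·t^2 + 4·t + 3. Nous avons la position x(t) = 5·t^2 + 4·t + 3. En substituant t = 2: x(2) = 31.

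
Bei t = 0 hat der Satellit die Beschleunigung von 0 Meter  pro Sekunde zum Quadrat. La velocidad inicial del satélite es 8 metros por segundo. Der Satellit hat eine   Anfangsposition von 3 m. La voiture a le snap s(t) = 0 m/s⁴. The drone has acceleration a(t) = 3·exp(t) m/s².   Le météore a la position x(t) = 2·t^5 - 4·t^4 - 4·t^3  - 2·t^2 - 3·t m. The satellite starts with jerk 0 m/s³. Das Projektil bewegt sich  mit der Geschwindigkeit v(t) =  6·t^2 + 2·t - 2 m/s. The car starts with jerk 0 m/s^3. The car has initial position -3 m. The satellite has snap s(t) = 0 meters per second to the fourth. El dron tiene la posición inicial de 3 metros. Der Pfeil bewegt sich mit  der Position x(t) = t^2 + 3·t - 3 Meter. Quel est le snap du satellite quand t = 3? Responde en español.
Usando s(t) = 0 y sustituyendo t = 3, encontramos s = 0.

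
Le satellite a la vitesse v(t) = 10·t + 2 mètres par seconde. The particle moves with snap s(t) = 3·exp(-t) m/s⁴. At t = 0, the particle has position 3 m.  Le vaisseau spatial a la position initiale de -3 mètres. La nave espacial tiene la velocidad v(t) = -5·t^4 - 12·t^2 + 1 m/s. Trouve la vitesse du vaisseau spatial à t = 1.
De l'équation de la vitesse v(t) = -5·t^4 - 12·t^2 + 1, nous substituons t = 1 pour obtenir v = -16.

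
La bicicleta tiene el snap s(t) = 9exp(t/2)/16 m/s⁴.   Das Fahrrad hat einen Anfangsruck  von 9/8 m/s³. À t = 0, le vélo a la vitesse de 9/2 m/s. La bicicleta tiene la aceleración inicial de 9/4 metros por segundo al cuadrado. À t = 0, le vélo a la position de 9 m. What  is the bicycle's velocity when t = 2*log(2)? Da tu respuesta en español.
Para resolver esto, necesitamos tomar 3 antiderivadas de nuestra ecuación del snap s(t) = 9·exp(t/2)/16. La integral del snap, con j(0) = 9/8, da la sacudida: j(t) = 9·exp(t/2)/8. Integrando la sacudida y usando la condición inicial a(0) = 9/4, obtenemos a(t) = 9·exp(t/2)/4. La antiderivada de la aceleración, con v(0) = 9/2, da la velocidad: v(t) = 9·exp(t/2)/2. Usando v(t) = 9·exp(t/2)/2 y sustituyendo t = 2*log(2), encontramos v = 9.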